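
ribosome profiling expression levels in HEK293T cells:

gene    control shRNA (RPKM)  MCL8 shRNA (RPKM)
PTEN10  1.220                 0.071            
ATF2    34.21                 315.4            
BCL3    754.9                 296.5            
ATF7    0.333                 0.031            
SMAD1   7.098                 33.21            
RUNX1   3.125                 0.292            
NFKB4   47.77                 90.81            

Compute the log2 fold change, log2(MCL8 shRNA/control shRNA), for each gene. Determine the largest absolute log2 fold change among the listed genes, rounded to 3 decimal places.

4.103

log2(0.071/1.220) = -4.103  (PTEN10)
log2(315.4/34.21) = 3.205  (ATF2)
log2(296.5/754.9) = -1.348  (BCL3)
log2(0.031/0.333) = -3.425  (ATF7)
log2(33.21/7.098) = 2.226  (SMAD1)
log2(0.292/3.125) = -3.420  (RUNX1)
log2(90.81/47.77) = 0.927  (NFKB4)
The largest magnitude belongs to PTEN10.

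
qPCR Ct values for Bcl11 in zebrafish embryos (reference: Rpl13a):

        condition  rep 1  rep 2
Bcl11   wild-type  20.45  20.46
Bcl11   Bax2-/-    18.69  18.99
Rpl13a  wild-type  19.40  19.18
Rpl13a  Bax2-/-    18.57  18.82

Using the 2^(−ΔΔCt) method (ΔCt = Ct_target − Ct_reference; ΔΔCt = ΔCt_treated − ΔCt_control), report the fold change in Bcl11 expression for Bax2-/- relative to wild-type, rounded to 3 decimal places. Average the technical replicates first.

2.028

Mean Ct: Bcl11 wild-type 20.455; Bcl11 Bax2-/- 18.840; Rpl13a wild-type 19.290; Rpl13a Bax2-/- 18.695
ΔCt(wild-type) = 20.455 − 19.290 = 1.165
ΔCt(Bax2-/-) = 18.840 − 18.695 = 0.145
ΔΔCt = 0.145 − 1.165 = -1.020
Fold change = 2^(−(-1.020)) = 2^1.020 = 2.0279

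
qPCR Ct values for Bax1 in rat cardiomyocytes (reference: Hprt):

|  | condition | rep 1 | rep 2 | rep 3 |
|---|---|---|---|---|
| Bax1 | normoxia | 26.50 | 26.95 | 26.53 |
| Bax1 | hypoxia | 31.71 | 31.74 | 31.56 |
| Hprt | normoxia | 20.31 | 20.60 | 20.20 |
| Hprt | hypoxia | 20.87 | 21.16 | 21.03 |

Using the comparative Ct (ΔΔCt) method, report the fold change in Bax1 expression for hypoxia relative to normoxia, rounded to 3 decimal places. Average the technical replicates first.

Mean Ct: Bax1 normoxia 26.660; Bax1 hypoxia 31.670; Hprt normoxia 20.370; Hprt hypoxia 21.020
ΔCt(normoxia) = 26.660 − 20.370 = 6.290
ΔCt(hypoxia) = 31.670 − 21.020 = 10.650
ΔΔCt = 10.650 − 6.290 = 4.360
Fold change = 2^(−4.360) = 0.0487

0.049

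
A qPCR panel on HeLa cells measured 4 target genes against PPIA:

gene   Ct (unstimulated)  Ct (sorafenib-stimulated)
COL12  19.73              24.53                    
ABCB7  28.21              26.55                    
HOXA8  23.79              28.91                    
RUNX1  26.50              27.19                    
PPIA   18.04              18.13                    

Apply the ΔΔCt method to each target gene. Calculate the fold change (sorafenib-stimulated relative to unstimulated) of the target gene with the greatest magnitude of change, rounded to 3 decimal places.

0.031

COL12: ΔΔCt = (24.53−18.13) − (19.73−18.04) = 6.40 − 1.69 = 4.71; fold change = 2^-4.71 = 0.038
ABCB7: ΔΔCt = (26.55−18.13) − (28.21−18.04) = 8.42 − 10.17 = -1.75; fold change = 2^1.75 = 3.364
HOXA8: ΔΔCt = (28.91−18.13) − (23.79−18.04) = 10.78 − 5.75 = 5.03; fold change = 2^-5.03 = 0.031
RUNX1: ΔΔCt = (27.19−18.13) − (26.50−18.04) = 9.06 − 8.46 = 0.60; fold change = 2^-0.60 = 0.660
HOXA8 has the largest |ΔΔCt| = 5.03.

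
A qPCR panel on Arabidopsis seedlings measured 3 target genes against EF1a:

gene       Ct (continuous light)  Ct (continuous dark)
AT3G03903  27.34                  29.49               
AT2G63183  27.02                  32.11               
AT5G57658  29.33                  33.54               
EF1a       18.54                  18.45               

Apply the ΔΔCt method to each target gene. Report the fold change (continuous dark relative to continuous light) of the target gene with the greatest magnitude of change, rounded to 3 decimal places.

AT3G03903: ΔΔCt = (29.49−18.45) − (27.34−18.54) = 11.04 − 8.80 = 2.24; fold change = 2^-2.24 = 0.212
AT2G63183: ΔΔCt = (32.11−18.45) − (27.02−18.54) = 13.66 − 8.48 = 5.18; fold change = 2^-5.18 = 0.028
AT5G57658: ΔΔCt = (33.54−18.45) − (29.33−18.54) = 15.09 − 10.79 = 4.30; fold change = 2^-4.30 = 0.051
AT2G63183 has the largest |ΔΔCt| = 5.18.

0.028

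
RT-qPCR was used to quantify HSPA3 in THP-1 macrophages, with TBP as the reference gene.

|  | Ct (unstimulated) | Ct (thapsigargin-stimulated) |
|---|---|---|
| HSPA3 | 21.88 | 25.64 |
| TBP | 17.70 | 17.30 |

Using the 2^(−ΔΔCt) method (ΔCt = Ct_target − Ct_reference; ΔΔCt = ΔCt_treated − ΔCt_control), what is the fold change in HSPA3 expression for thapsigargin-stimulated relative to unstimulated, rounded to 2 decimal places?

ΔCt(unstimulated) = 21.880 − 17.700 = 4.180
ΔCt(thapsigargin-stimulated) = 25.640 − 17.300 = 8.340
ΔΔCt = 8.340 − 4.180 = 4.160
Fold change = 2^(−4.160) = 0.056

0.06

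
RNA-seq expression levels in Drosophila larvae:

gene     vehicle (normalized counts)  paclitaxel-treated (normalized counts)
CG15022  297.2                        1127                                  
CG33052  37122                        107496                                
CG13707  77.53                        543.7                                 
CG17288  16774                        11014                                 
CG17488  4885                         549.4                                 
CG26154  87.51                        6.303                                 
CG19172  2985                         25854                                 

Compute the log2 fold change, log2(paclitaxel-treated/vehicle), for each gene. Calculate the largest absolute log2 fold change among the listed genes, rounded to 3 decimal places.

3.795

log2(1127/297.2) = 1.923  (CG15022)
log2(107496/37122) = 1.534  (CG33052)
log2(543.7/77.53) = 2.810  (CG13707)
log2(11014/16774) = -0.607  (CG17288)
log2(549.4/4885) = -3.152  (CG17488)
log2(6.303/87.51) = -3.795  (CG26154)
log2(25854/2985) = 3.115  (CG19172)
The largest magnitude belongs to CG26154.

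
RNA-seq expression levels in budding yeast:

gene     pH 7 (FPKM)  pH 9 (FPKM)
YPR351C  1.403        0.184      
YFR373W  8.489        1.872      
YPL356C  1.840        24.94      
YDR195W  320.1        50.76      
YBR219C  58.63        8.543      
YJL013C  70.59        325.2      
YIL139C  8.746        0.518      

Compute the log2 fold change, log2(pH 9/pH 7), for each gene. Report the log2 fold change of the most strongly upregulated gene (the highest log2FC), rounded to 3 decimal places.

3.761

log2(0.184/1.403) = -2.931  (YPR351C)
log2(1.872/8.489) = -2.181  (YFR373W)
log2(24.94/1.840) = 3.761  (YPL356C)
log2(50.76/320.1) = -2.657  (YDR195W)
log2(8.543/58.63) = -2.779  (YBR219C)
log2(325.2/70.59) = 2.204  (YJL013C)
log2(0.518/8.746) = -4.078  (YIL139C)
YPL356C is most strongly upregulated.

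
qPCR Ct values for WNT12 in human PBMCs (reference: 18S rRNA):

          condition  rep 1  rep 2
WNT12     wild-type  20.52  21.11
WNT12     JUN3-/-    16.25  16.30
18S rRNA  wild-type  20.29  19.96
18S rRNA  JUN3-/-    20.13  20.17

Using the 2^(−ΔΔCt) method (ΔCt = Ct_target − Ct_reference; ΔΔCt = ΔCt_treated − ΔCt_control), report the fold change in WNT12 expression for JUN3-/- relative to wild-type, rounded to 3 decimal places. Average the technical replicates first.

23.670

Mean Ct: WNT12 wild-type 20.815; WNT12 JUN3-/- 16.275; 18S rRNA wild-type 20.125; 18S rRNA JUN3-/- 20.150
ΔCt(wild-type) = 20.815 − 20.125 = 0.690
ΔCt(JUN3-/-) = 16.275 − 20.150 = -3.875
ΔΔCt = -3.875 − 0.690 = -4.565
Fold change = 2^(−(-4.565)) = 2^4.565 = 23.6702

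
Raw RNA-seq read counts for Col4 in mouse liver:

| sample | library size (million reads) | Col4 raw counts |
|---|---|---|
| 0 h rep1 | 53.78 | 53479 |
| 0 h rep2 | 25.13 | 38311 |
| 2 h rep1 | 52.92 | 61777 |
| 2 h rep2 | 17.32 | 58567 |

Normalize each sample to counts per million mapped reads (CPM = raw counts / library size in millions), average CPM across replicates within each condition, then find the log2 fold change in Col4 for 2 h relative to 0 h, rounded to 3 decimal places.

0.853

CPM(0 h rep1) = 53479 / 53.78 = 994.4031
CPM(0 h rep2) = 38311 / 25.13 = 1524.5125
CPM(2 h rep1) = 61777 / 52.92 = 1167.3658
CPM(2 h rep2) = 58567 / 17.32 = 3381.4665
mean CPM(0 h) = 1259.4578; mean CPM(2 h) = 2274.4162
Fold change = 2274.4162 / 1259.4578 = 1.80587
log2(1.80587) = 0.8527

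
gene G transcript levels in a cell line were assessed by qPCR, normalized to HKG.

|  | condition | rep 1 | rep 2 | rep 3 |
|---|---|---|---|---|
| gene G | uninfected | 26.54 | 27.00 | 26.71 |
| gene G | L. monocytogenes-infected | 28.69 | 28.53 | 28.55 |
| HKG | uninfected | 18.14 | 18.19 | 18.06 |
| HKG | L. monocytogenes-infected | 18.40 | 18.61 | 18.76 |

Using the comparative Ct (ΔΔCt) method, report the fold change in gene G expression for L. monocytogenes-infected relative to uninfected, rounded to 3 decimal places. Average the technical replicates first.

Mean Ct: gene G uninfected 26.750; gene G L. monocytogenes-infected 28.590; HKG uninfected 18.130; HKG L. monocytogenes-infected 18.590
ΔCt(uninfected) = 26.750 − 18.130 = 8.620
ΔCt(L. monocytogenes-infected) = 28.590 − 18.590 = 10.000
ΔΔCt = 10.000 − 8.620 = 1.380
Fold change = 2^(−1.380) = 0.3842

0.384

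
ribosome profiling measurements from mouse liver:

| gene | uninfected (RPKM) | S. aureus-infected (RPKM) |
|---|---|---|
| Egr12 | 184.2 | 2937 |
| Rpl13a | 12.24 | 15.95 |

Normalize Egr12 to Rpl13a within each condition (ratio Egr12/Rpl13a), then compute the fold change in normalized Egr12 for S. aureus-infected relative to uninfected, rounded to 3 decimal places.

Egr12/Rpl13a (uninfected) = 184.2 / 12.24 = 15.049
Egr12/Rpl13a (S. aureus-infected) = 2937 / 15.95 = 184.14
Fold change = 184.14 / 15.049 = 12.2359

12.236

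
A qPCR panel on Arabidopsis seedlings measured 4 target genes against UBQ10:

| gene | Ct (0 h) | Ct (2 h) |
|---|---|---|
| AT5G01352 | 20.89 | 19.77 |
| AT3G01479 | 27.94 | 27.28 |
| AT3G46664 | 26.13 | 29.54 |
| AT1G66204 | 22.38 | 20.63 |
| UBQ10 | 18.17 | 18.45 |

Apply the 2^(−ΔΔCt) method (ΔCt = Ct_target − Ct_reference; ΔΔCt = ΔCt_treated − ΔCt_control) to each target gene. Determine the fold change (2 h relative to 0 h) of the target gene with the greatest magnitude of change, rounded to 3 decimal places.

0.114

AT5G01352: ΔΔCt = (19.77−18.45) − (20.89−18.17) = 1.32 − 2.72 = -1.40; fold change = 2^1.40 = 2.639
AT3G01479: ΔΔCt = (27.28−18.45) − (27.94−18.17) = 8.83 − 9.77 = -0.94; fold change = 2^0.94 = 1.919
AT3G46664: ΔΔCt = (29.54−18.45) − (26.13−18.17) = 11.09 − 7.96 = 3.13; fold change = 2^-3.13 = 0.114
AT1G66204: ΔΔCt = (20.63−18.45) − (22.38−18.17) = 2.18 − 4.21 = -2.03; fold change = 2^2.03 = 4.084
AT3G46664 has the largest |ΔΔCt| = 3.13.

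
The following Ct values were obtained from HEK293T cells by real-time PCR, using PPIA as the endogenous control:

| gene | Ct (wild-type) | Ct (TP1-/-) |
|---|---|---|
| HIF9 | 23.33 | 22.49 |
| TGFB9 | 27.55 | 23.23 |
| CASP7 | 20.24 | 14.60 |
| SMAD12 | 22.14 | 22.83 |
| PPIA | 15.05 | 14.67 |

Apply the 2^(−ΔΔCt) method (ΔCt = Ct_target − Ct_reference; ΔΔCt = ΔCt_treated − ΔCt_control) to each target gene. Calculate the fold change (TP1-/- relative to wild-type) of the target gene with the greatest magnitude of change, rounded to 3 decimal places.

HIF9: ΔΔCt = (22.49−14.67) − (23.33−15.05) = 7.82 − 8.28 = -0.46; fold change = 2^0.46 = 1.376
TGFB9: ΔΔCt = (23.23−14.67) − (27.55−15.05) = 8.56 − 12.50 = -3.94; fold change = 2^3.94 = 15.348
CASP7: ΔΔCt = (14.60−14.67) − (20.24−15.05) = -0.07 − 5.19 = -5.26; fold change = 2^5.26 = 38.319
SMAD12: ΔΔCt = (22.83−14.67) − (22.14−15.05) = 8.16 − 7.09 = 1.07; fold change = 2^-1.07 = 0.476
CASP7 has the largest |ΔΔCt| = 5.26.

38.319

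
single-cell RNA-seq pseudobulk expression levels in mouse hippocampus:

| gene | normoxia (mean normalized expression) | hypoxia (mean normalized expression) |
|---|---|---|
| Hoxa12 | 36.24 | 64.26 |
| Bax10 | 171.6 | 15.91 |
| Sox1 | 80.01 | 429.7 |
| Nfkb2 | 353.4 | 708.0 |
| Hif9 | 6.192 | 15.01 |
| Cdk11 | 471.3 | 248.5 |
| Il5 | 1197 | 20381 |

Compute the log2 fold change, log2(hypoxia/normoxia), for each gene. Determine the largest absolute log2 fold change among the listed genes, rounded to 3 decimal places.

4.090

log2(64.26/36.24) = 0.826  (Hoxa12)
log2(15.91/171.6) = -3.431  (Bax10)
log2(429.7/80.01) = 2.425  (Sox1)
log2(708.0/353.4) = 1.002  (Nfkb2)
log2(15.01/6.192) = 1.277  (Hif9)
log2(248.5/471.3) = -0.923  (Cdk11)
log2(20381/1197) = 4.090  (Il5)
The largest magnitude belongs to Il5.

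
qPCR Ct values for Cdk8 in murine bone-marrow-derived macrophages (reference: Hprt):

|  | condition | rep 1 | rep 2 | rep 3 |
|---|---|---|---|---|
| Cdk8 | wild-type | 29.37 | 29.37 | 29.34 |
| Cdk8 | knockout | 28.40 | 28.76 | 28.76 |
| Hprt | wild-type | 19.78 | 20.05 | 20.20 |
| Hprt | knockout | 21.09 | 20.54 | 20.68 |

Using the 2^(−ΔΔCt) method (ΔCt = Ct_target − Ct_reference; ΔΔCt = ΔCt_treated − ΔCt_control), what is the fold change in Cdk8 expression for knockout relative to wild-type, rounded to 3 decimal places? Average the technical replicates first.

Mean Ct: Cdk8 wild-type 29.360; Cdk8 knockout 28.640; Hprt wild-type 20.010; Hprt knockout 20.770
ΔCt(wild-type) = 29.360 − 20.010 = 9.350
ΔCt(knockout) = 28.640 − 20.770 = 7.870
ΔΔCt = 7.870 − 9.350 = -1.480
Fold change = 2^(−(-1.480)) = 2^1.480 = 2.7895

2.789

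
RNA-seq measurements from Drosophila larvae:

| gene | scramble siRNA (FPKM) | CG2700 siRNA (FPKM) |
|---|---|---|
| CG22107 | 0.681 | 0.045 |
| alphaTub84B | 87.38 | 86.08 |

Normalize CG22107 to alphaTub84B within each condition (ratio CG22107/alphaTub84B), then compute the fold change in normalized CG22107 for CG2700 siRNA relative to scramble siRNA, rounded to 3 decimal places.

CG22107/alphaTub84B (scramble siRNA) = 0.681 / 87.38 = 0.0077935
CG22107/alphaTub84B (CG2700 siRNA) = 0.045 / 86.08 = 0.00052277
Fold change = 0.00052277 / 0.0077935 = 0.0671

0.067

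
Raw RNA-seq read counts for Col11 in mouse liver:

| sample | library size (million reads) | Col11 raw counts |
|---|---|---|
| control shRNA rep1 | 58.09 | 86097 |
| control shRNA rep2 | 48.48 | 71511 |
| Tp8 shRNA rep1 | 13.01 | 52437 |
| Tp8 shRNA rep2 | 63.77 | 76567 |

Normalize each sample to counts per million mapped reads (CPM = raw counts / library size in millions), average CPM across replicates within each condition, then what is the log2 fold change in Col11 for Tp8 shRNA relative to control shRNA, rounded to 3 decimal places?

CPM(control shRNA rep1) = 86097 / 58.09 = 1482.1312
CPM(control shRNA rep2) = 71511 / 48.48 = 1475.0619
CPM(Tp8 shRNA rep1) = 52437 / 13.01 = 4030.5150
CPM(Tp8 shRNA rep2) = 76567 / 63.77 = 1200.6743
mean CPM(control shRNA) = 1478.5965; mean CPM(Tp8 shRNA) = 2615.5946
Fold change = 2615.5946 / 1478.5965 = 1.76897
log2(1.76897) = 0.8229

0.823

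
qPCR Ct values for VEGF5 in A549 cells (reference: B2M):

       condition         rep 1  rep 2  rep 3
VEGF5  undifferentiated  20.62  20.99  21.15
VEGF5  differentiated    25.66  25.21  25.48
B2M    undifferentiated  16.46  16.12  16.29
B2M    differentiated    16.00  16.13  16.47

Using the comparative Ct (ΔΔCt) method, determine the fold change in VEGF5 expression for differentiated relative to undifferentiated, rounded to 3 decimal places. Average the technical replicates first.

0.041

Mean Ct: VEGF5 undifferentiated 20.920; VEGF5 differentiated 25.450; B2M undifferentiated 16.290; B2M differentiated 16.200
ΔCt(undifferentiated) = 20.920 − 16.290 = 4.630
ΔCt(differentiated) = 25.450 − 16.200 = 9.250
ΔΔCt = 9.250 − 4.630 = 4.620
Fold change = 2^(−4.620) = 0.0407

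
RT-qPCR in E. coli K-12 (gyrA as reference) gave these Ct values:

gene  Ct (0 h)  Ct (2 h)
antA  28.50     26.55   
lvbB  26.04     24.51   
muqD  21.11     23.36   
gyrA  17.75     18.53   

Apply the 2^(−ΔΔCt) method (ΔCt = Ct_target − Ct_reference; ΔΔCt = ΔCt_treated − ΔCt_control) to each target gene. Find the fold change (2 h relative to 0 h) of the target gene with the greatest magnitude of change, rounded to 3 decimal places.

antA: ΔΔCt = (26.55−18.53) − (28.50−17.75) = 8.02 − 10.75 = -2.73; fold change = 2^2.73 = 6.635
lvbB: ΔΔCt = (24.51−18.53) − (26.04−17.75) = 5.98 − 8.29 = -2.31; fold change = 2^2.31 = 4.959
muqD: ΔΔCt = (23.36−18.53) − (21.11−17.75) = 4.83 − 3.36 = 1.47; fold change = 2^-1.47 = 0.361
antA has the largest |ΔΔCt| = 2.73.

6.635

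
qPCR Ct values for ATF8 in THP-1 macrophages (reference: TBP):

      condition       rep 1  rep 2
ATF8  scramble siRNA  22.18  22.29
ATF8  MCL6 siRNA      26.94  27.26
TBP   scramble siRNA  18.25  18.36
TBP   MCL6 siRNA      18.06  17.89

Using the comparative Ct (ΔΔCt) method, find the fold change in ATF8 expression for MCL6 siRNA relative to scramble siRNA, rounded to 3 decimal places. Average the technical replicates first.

Mean Ct: ATF8 scramble siRNA 22.235; ATF8 MCL6 siRNA 27.100; TBP scramble siRNA 18.305; TBP MCL6 siRNA 17.975
ΔCt(scramble siRNA) = 22.235 − 18.305 = 3.930
ΔCt(MCL6 siRNA) = 27.100 − 17.975 = 9.125
ΔΔCt = 9.125 − 3.930 = 5.195
Fold change = 2^(−5.195) = 0.0273

0.027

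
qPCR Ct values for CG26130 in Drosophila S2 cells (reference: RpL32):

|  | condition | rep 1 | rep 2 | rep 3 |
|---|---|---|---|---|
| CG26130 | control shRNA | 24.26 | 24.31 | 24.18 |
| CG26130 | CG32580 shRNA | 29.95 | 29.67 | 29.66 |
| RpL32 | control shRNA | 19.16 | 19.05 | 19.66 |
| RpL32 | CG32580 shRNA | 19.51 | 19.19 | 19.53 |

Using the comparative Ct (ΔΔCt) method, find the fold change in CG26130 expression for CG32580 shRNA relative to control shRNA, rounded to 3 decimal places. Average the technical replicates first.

0.024

Mean Ct: CG26130 control shRNA 24.250; CG26130 CG32580 shRNA 29.760; RpL32 control shRNA 19.290; RpL32 CG32580 shRNA 19.410
ΔCt(control shRNA) = 24.250 − 19.290 = 4.960
ΔCt(CG32580 shRNA) = 29.760 − 19.410 = 10.350
ΔΔCt = 10.350 − 4.960 = 5.390
Fold change = 2^(−5.390) = 0.0238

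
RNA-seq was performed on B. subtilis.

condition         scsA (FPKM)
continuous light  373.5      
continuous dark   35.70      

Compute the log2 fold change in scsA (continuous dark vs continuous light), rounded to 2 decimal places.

-3.39

Fold change = 35.70 / 373.5 = 0.0956
log2(0.0956) = -3.387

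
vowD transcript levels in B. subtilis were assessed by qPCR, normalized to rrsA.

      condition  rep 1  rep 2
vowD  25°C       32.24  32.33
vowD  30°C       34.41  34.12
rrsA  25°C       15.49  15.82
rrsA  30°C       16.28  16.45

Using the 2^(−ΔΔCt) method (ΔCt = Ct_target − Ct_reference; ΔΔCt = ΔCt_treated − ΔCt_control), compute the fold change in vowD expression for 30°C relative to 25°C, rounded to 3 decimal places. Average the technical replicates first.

Mean Ct: vowD 25°C 32.285; vowD 30°C 34.265; rrsA 25°C 15.655; rrsA 30°C 16.365
ΔCt(25°C) = 32.285 − 15.655 = 16.630
ΔCt(30°C) = 34.265 − 16.365 = 17.900
ΔΔCt = 17.900 − 16.630 = 1.270
Fold change = 2^(−1.270) = 0.4147

0.415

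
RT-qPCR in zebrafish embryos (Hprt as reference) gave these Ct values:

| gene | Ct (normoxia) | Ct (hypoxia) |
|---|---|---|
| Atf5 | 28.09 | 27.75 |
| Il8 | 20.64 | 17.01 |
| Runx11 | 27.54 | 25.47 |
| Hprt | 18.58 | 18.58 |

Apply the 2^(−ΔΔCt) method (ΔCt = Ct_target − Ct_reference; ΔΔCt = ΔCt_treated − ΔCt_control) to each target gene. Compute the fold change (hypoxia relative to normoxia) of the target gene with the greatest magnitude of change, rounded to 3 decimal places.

Atf5: ΔΔCt = (27.75−18.58) − (28.09−18.58) = 9.17 − 9.51 = -0.34; fold change = 2^0.34 = 1.266
Il8: ΔΔCt = (17.01−18.58) − (20.64−18.58) = -1.57 − 2.06 = -3.63; fold change = 2^3.63 = 12.381
Runx11: ΔΔCt = (25.47−18.58) − (27.54−18.58) = 6.89 − 8.96 = -2.07; fold change = 2^2.07 = 4.199
Il8 has the largest |ΔΔCt| = 3.63.

12.381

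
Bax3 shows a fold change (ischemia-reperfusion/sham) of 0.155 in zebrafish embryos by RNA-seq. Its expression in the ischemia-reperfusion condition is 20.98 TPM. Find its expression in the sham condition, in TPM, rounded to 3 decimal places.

sham expression = 20.98 / 0.155 = 135.355

135.355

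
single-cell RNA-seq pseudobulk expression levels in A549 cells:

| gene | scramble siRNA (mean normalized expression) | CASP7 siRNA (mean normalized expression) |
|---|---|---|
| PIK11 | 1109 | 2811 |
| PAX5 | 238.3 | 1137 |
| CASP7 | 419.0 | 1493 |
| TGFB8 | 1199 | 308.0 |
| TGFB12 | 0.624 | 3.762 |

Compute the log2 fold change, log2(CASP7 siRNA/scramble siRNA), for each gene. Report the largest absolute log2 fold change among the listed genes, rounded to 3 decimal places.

2.592

log2(2811/1109) = 1.342  (PIK11)
log2(1137/238.3) = 2.254  (PAX5)
log2(1493/419.0) = 1.833  (CASP7)
log2(308.0/1199) = -1.961  (TGFB8)
log2(3.762/0.624) = 2.592  (TGFB12)
The largest magnitude belongs to TGFB12.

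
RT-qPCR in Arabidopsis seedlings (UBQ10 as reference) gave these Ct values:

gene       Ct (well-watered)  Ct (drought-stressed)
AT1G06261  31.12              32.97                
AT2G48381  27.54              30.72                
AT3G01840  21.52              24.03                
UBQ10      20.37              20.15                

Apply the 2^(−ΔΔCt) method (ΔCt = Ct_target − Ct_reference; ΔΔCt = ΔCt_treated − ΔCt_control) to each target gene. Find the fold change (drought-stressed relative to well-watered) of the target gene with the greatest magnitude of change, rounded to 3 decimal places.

AT1G06261: ΔΔCt = (32.97−20.15) − (31.12−20.37) = 12.82 − 10.75 = 2.07; fold change = 2^-2.07 = 0.238
AT2G48381: ΔΔCt = (30.72−20.15) − (27.54−20.37) = 10.57 − 7.17 = 3.40; fold change = 2^-3.40 = 0.095
AT3G01840: ΔΔCt = (24.03−20.15) − (21.52−20.37) = 3.88 − 1.15 = 2.73; fold change = 2^-2.73 = 0.151
AT2G48381 has the largest |ΔΔCt| = 3.40.

0.095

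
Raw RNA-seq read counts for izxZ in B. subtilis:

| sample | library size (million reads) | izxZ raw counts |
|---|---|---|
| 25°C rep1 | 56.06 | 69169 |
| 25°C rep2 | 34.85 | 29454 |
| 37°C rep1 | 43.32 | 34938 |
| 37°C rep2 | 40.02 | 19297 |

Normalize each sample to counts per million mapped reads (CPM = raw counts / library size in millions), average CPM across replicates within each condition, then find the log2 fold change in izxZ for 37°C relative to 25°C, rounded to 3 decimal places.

CPM(25°C rep1) = 69169 / 56.06 = 1233.8387
CPM(25°C rep2) = 29454 / 34.85 = 845.1650
CPM(37°C rep1) = 34938 / 43.32 = 806.5097
CPM(37°C rep2) = 19297 / 40.02 = 482.1839
mean CPM(25°C) = 1039.5019; mean CPM(37°C) = 644.3468
Fold change = 644.3468 / 1039.5019 = 0.61986
log2(0.61986) = -0.6900

-0.690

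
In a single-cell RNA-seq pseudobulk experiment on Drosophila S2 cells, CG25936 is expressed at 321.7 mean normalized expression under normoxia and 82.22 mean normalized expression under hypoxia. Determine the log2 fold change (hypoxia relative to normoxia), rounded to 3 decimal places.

-1.968

Fold change = 82.22 / 321.7 = 0.2556
log2(0.2556) = -1.9682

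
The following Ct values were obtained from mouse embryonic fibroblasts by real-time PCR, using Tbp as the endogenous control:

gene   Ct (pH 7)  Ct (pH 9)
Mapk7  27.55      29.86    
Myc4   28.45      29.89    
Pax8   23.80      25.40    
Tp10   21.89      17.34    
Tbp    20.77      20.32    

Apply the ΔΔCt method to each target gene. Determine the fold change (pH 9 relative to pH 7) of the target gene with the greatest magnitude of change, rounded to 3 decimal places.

Mapk7: ΔΔCt = (29.86−20.32) − (27.55−20.77) = 9.54 − 6.78 = 2.76; fold change = 2^-2.76 = 0.148
Myc4: ΔΔCt = (29.89−20.32) − (28.45−20.77) = 9.57 − 7.68 = 1.89; fold change = 2^-1.89 = 0.270
Pax8: ΔΔCt = (25.40−20.32) − (23.80−20.77) = 5.08 − 3.03 = 2.05; fold change = 2^-2.05 = 0.241
Tp10: ΔΔCt = (17.34−20.32) − (21.89−20.77) = -2.98 − 1.12 = -4.10; fold change = 2^4.10 = 17.148
Tp10 has the largest |ΔΔCt| = 4.10.

17.148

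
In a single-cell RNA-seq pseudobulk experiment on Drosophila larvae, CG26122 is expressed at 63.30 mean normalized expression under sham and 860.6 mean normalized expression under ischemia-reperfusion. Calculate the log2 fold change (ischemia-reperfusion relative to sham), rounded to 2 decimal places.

Fold change = 860.6 / 63.30 = 13.5956
log2(13.5956) = 3.765

3.77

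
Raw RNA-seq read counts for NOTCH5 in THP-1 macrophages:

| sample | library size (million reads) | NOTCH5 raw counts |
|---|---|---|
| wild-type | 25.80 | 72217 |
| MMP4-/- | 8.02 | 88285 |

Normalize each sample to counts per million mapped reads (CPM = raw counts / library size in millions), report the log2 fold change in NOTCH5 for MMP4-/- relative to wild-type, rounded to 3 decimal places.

CPM(wild-type) = 72217 / 25.80 = 2799.1085
CPM(MMP4-/-) = 88285 / 8.02 = 11008.1047
Fold change = 11008.1047 / 2799.1085 = 3.93272
log2(3.93272) = 1.9755

1.976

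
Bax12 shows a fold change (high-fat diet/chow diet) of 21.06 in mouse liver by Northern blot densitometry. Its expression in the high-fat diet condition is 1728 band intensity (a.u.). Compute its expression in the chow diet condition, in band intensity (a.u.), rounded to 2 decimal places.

chow diet expression = 1728 / 21.06 = 82.05

82.05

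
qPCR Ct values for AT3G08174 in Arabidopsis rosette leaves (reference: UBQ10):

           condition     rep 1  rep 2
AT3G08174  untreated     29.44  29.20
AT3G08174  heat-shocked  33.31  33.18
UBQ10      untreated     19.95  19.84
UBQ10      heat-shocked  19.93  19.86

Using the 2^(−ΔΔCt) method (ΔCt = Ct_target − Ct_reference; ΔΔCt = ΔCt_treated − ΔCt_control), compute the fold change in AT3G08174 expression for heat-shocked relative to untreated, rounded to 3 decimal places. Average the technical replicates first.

0.066

Mean Ct: AT3G08174 untreated 29.320; AT3G08174 heat-shocked 33.245; UBQ10 untreated 19.895; UBQ10 heat-shocked 19.895
ΔCt(untreated) = 29.320 − 19.895 = 9.425
ΔCt(heat-shocked) = 33.245 − 19.895 = 13.350
ΔΔCt = 13.350 − 9.425 = 3.925
Fold change = 2^(−3.925) = 0.0658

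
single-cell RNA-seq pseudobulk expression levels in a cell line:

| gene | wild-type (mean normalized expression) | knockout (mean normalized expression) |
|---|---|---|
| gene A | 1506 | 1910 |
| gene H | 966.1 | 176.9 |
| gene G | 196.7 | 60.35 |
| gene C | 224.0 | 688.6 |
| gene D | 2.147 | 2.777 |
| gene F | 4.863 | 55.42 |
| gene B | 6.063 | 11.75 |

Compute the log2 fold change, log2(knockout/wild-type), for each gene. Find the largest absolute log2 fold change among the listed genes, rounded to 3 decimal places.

3.510

log2(1910/1506) = 0.343  (gene A)
log2(176.9/966.1) = -2.449  (gene H)
log2(60.35/196.7) = -1.705  (gene G)
log2(688.6/224.0) = 1.620  (gene C)
log2(2.777/2.147) = 0.371  (gene D)
log2(55.42/4.863) = 3.510  (gene F)
log2(11.75/6.063) = 0.955  (gene B)
The largest magnitude belongs to gene F.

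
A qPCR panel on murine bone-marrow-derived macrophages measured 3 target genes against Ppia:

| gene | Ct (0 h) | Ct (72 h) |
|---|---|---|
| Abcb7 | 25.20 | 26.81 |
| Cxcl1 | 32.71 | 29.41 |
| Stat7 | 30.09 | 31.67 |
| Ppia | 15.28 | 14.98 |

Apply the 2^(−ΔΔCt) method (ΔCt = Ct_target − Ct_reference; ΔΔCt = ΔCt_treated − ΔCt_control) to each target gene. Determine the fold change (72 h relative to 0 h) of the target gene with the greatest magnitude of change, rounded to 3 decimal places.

Abcb7: ΔΔCt = (26.81−14.98) − (25.20−15.28) = 11.83 − 9.92 = 1.91; fold change = 2^-1.91 = 0.266
Cxcl1: ΔΔCt = (29.41−14.98) − (32.71−15.28) = 14.43 − 17.43 = -3.00; fold change = 2^3.00 = 8.000
Stat7: ΔΔCt = (31.67−14.98) − (30.09−15.28) = 16.69 − 14.81 = 1.88; fold change = 2^-1.88 = 0.272
Cxcl1 has the largest |ΔΔCt| = 3.00.

8.000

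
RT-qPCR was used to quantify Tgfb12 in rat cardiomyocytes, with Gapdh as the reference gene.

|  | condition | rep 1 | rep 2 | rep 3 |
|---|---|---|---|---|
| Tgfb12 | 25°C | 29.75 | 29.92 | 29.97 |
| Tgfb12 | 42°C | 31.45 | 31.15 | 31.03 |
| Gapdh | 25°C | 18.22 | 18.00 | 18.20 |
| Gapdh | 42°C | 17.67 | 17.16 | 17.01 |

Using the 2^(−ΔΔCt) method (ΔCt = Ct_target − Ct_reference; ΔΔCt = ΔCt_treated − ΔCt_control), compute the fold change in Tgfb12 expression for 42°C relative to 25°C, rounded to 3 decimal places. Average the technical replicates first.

0.219

Mean Ct: Tgfb12 25°C 29.880; Tgfb12 42°C 31.210; Gapdh 25°C 18.140; Gapdh 42°C 17.280
ΔCt(25°C) = 29.880 − 18.140 = 11.740
ΔCt(42°C) = 31.210 − 17.280 = 13.930
ΔΔCt = 13.930 − 11.740 = 2.190
Fold change = 2^(−2.190) = 0.2192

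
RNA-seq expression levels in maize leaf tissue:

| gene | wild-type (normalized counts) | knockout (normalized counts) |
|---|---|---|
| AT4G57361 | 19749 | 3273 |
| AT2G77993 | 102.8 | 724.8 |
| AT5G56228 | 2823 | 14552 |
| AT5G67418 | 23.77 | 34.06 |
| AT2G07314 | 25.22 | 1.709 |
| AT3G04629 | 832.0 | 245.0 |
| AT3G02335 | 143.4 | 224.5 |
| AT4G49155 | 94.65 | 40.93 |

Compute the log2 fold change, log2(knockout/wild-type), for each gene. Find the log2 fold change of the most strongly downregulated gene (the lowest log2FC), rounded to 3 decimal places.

log2(3273/19749) = -2.593  (AT4G57361)
log2(724.8/102.8) = 2.818  (AT2G77993)
log2(14552/2823) = 2.366  (AT5G56228)
log2(34.06/23.77) = 0.519  (AT5G67418)
log2(1.709/25.22) = -3.883  (AT2G07314)
log2(245.0/832.0) = -1.764  (AT3G04629)
log2(224.5/143.4) = 0.647  (AT3G02335)
log2(40.93/94.65) = -1.209  (AT4G49155)
AT2G07314 is most strongly downregulated.

-3.883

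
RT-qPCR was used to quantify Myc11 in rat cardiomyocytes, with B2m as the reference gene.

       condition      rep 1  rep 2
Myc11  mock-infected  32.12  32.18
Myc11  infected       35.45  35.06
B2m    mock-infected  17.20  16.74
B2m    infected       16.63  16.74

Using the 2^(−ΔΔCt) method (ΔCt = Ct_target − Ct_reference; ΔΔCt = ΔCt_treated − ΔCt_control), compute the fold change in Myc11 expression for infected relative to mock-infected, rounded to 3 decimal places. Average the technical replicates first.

Mean Ct: Myc11 mock-infected 32.150; Myc11 infected 35.255; B2m mock-infected 16.970; B2m infected 16.685
ΔCt(mock-infected) = 32.150 − 16.970 = 15.180
ΔCt(infected) = 35.255 − 16.685 = 18.570
ΔΔCt = 18.570 − 15.180 = 3.390
Fold change = 2^(−3.390) = 0.0954

0.095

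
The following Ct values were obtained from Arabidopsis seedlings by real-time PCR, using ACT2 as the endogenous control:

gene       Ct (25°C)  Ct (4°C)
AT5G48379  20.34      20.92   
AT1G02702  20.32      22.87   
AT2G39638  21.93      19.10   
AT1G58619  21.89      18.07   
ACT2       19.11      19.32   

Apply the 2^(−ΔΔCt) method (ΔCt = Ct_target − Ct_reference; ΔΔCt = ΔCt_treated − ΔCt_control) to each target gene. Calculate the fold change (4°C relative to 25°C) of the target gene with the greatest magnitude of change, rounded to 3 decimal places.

AT5G48379: ΔΔCt = (20.92−19.32) − (20.34−19.11) = 1.60 − 1.23 = 0.37; fold change = 2^-0.37 = 0.774
AT1G02702: ΔΔCt = (22.87−19.32) − (20.32−19.11) = 3.55 − 1.21 = 2.34; fold change = 2^-2.34 = 0.198
AT2G39638: ΔΔCt = (19.10−19.32) − (21.93−19.11) = -0.22 − 2.82 = -3.04; fold change = 2^3.04 = 8.225
AT1G58619: ΔΔCt = (18.07−19.32) − (21.89−19.11) = -1.25 − 2.78 = -4.03; fold change = 2^4.03 = 16.336
AT1G58619 has the largest |ΔΔCt| = 4.03.

16.336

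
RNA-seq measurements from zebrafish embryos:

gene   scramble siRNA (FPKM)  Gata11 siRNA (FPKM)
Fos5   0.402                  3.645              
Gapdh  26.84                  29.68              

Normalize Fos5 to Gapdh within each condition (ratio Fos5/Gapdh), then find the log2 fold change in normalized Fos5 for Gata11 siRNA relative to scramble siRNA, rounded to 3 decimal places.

Fos5/Gapdh (scramble siRNA) = 0.402 / 26.84 = 0.014978
Fos5/Gapdh (Gata11 siRNA) = 3.645 / 29.68 = 0.12281
Fold change = 0.12281 / 0.014978 = 8.1996
log2(8.1996) = 3.0355

3.036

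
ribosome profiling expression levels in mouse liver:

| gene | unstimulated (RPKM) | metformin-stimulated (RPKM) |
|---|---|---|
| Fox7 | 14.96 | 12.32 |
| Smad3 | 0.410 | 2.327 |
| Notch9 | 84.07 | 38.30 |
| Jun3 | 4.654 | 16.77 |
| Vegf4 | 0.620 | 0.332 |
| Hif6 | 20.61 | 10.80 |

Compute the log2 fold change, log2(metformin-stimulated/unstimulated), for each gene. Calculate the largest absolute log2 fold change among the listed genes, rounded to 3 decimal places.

log2(12.32/14.96) = -0.280  (Fox7)
log2(2.327/0.410) = 2.505  (Smad3)
log2(38.30/84.07) = -1.134  (Notch9)
log2(16.77/4.654) = 1.849  (Jun3)
log2(0.332/0.620) = -0.901  (Vegf4)
log2(10.80/20.61) = -0.932  (Hif6)
The largest magnitude belongs to Smad3.

2.505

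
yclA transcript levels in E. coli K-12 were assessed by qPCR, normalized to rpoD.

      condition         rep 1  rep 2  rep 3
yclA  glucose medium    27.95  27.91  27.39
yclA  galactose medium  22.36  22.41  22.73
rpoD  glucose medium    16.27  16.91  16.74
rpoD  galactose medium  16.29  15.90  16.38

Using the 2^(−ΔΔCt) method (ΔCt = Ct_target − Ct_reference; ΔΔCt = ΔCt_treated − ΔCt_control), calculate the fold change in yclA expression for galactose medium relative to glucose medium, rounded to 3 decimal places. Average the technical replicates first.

Mean Ct: yclA glucose medium 27.750; yclA galactose medium 22.500; rpoD glucose medium 16.640; rpoD galactose medium 16.190
ΔCt(glucose medium) = 27.750 − 16.640 = 11.110
ΔCt(galactose medium) = 22.500 − 16.190 = 6.310
ΔΔCt = 6.310 − 11.110 = -4.800
Fold change = 2^(−(-4.800)) = 2^4.800 = 27.8576

27.858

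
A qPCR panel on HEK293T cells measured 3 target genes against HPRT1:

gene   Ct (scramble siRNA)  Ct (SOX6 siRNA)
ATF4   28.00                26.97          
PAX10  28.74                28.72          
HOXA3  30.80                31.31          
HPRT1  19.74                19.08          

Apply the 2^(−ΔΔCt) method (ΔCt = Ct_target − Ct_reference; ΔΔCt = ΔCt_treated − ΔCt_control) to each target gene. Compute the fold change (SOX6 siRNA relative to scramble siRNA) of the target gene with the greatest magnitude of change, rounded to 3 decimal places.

0.444

ATF4: ΔΔCt = (26.97−19.08) − (28.00−19.74) = 7.89 − 8.26 = -0.37; fold change = 2^0.37 = 1.292
PAX10: ΔΔCt = (28.72−19.08) − (28.74−19.74) = 9.64 − 9.00 = 0.64; fold change = 2^-0.64 = 0.642
HOXA3: ΔΔCt = (31.31−19.08) − (30.80−19.74) = 12.23 − 11.06 = 1.17; fold change = 2^-1.17 = 0.444
HOXA3 has the largest |ΔΔCt| = 1.17.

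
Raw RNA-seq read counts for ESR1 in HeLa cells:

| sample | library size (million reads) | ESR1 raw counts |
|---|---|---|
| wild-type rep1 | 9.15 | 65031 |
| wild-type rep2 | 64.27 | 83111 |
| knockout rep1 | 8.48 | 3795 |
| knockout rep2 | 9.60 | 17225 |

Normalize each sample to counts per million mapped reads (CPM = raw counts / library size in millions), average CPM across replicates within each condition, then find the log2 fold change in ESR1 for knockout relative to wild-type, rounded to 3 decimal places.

CPM(wild-type rep1) = 65031 / 9.15 = 7107.2131
CPM(wild-type rep2) = 83111 / 64.27 = 1293.1539
CPM(knockout rep1) = 3795 / 8.48 = 447.5236
CPM(knockout rep2) = 17225 / 9.60 = 1794.2708
mean CPM(wild-type) = 4200.1835; mean CPM(knockout) = 1120.8972
Fold change = 1120.8972 / 4200.1835 = 0.26687
log2(0.26687) = -1.9058

-1.906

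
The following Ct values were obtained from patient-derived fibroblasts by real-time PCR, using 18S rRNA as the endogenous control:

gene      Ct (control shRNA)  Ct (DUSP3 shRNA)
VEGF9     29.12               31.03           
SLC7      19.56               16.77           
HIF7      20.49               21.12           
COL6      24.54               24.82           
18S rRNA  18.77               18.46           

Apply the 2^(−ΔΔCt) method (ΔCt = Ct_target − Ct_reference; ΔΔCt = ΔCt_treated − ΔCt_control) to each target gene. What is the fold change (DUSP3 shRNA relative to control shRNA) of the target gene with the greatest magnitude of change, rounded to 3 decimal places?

VEGF9: ΔΔCt = (31.03−18.46) − (29.12−18.77) = 12.57 − 10.35 = 2.22; fold change = 2^-2.22 = 0.215
SLC7: ΔΔCt = (16.77−18.46) − (19.56−18.77) = -1.69 − 0.79 = -2.48; fold change = 2^2.48 = 5.579
HIF7: ΔΔCt = (21.12−18.46) − (20.49−18.77) = 2.66 − 1.72 = 0.94; fold change = 2^-0.94 = 0.521
COL6: ΔΔCt = (24.82−18.46) − (24.54−18.77) = 6.36 − 5.77 = 0.59; fold change = 2^-0.59 = 0.664
SLC7 has the largest |ΔΔCt| = 2.48.

5.579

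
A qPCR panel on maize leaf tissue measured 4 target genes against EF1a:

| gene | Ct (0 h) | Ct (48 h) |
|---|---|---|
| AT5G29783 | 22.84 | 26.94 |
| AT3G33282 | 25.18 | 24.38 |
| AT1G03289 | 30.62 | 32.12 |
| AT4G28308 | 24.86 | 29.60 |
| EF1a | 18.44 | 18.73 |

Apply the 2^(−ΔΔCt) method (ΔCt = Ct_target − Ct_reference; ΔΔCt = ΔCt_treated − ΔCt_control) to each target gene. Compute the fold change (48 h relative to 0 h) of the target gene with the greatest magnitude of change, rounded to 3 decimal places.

0.046

AT5G29783: ΔΔCt = (26.94−18.73) − (22.84−18.44) = 8.21 − 4.40 = 3.81; fold change = 2^-3.81 = 0.071
AT3G33282: ΔΔCt = (24.38−18.73) − (25.18−18.44) = 5.65 − 6.74 = -1.09; fold change = 2^1.09 = 2.129
AT1G03289: ΔΔCt = (32.12−18.73) − (30.62−18.44) = 13.39 − 12.18 = 1.21; fold change = 2^-1.21 = 0.432
AT4G28308: ΔΔCt = (29.60−18.73) − (24.86−18.44) = 10.87 − 6.42 = 4.45; fold change = 2^-4.45 = 0.046
AT4G28308 has the largest |ΔΔCt| = 4.45.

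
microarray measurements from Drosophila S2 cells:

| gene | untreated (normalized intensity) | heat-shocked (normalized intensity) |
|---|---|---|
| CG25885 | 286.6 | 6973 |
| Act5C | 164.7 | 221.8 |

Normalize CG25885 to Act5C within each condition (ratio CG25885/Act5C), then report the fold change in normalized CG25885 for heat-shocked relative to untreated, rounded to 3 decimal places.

18.067

CG25885/Act5C (untreated) = 286.6 / 164.7 = 1.7401
CG25885/Act5C (heat-shocked) = 6973 / 221.8 = 31.438
Fold change = 31.438 / 1.7401 = 18.0666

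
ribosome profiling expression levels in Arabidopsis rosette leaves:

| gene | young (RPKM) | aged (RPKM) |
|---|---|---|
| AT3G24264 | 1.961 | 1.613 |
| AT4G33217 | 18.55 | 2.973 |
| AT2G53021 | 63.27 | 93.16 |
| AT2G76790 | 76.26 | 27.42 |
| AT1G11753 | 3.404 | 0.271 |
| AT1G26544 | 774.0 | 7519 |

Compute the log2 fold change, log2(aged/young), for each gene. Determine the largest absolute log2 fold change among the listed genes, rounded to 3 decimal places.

log2(1.613/1.961) = -0.282  (AT3G24264)
log2(2.973/18.55) = -2.641  (AT4G33217)
log2(93.16/63.27) = 0.558  (AT2G53021)
log2(27.42/76.26) = -1.476  (AT2G76790)
log2(0.271/3.404) = -3.651  (AT1G11753)
log2(7519/774.0) = 3.280  (AT1G26544)
The largest magnitude belongs to AT1G11753.

3.651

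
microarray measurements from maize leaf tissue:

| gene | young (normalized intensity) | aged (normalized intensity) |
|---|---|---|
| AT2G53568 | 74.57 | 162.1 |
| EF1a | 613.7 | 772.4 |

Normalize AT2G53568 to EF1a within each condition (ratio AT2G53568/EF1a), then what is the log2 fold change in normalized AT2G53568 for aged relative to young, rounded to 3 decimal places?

AT2G53568/EF1a (young) = 74.57 / 613.7 = 0.12151
AT2G53568/EF1a (aged) = 162.1 / 772.4 = 0.20987
Fold change = 0.20987 / 0.12151 = 1.7272
log2(1.7272) = 0.7884

0.788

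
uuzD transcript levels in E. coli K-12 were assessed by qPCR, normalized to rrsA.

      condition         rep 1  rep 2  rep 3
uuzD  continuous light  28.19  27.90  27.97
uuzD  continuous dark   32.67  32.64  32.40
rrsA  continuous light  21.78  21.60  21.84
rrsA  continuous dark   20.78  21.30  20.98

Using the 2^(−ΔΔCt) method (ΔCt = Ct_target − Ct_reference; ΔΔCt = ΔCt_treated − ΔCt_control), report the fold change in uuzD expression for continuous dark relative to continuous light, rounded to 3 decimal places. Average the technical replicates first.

0.026

Mean Ct: uuzD continuous light 28.020; uuzD continuous dark 32.570; rrsA continuous light 21.740; rrsA continuous dark 21.020
ΔCt(continuous light) = 28.020 − 21.740 = 6.280
ΔCt(continuous dark) = 32.570 − 21.020 = 11.550
ΔΔCt = 11.550 − 6.280 = 5.270
Fold change = 2^(−5.270) = 0.0259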